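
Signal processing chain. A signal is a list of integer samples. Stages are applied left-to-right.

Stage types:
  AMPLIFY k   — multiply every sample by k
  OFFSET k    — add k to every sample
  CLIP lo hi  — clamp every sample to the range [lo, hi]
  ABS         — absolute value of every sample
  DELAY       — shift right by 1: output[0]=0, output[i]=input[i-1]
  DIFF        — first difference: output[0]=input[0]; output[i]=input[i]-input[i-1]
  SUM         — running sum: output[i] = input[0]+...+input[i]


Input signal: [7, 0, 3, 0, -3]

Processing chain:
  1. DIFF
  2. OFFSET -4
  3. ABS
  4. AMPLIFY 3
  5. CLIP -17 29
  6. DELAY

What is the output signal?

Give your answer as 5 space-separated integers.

Answer: 0 9 29 3 21

Derivation:
Input: [7, 0, 3, 0, -3]
Stage 1 (DIFF): s[0]=7, 0-7=-7, 3-0=3, 0-3=-3, -3-0=-3 -> [7, -7, 3, -3, -3]
Stage 2 (OFFSET -4): 7+-4=3, -7+-4=-11, 3+-4=-1, -3+-4=-7, -3+-4=-7 -> [3, -11, -1, -7, -7]
Stage 3 (ABS): |3|=3, |-11|=11, |-1|=1, |-7|=7, |-7|=7 -> [3, 11, 1, 7, 7]
Stage 4 (AMPLIFY 3): 3*3=9, 11*3=33, 1*3=3, 7*3=21, 7*3=21 -> [9, 33, 3, 21, 21]
Stage 5 (CLIP -17 29): clip(9,-17,29)=9, clip(33,-17,29)=29, clip(3,-17,29)=3, clip(21,-17,29)=21, clip(21,-17,29)=21 -> [9, 29, 3, 21, 21]
Stage 6 (DELAY): [0, 9, 29, 3, 21] = [0, 9, 29, 3, 21] -> [0, 9, 29, 3, 21]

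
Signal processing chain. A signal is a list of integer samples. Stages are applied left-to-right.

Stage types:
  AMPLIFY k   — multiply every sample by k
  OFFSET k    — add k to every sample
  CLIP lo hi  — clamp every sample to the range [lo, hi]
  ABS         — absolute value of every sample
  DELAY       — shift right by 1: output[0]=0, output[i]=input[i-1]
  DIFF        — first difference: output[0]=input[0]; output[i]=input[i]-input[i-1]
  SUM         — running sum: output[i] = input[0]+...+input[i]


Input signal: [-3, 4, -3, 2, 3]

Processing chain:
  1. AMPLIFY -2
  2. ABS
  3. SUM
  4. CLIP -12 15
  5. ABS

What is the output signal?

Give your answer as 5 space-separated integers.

Answer: 6 14 15 15 15

Derivation:
Input: [-3, 4, -3, 2, 3]
Stage 1 (AMPLIFY -2): -3*-2=6, 4*-2=-8, -3*-2=6, 2*-2=-4, 3*-2=-6 -> [6, -8, 6, -4, -6]
Stage 2 (ABS): |6|=6, |-8|=8, |6|=6, |-4|=4, |-6|=6 -> [6, 8, 6, 4, 6]
Stage 3 (SUM): sum[0..0]=6, sum[0..1]=14, sum[0..2]=20, sum[0..3]=24, sum[0..4]=30 -> [6, 14, 20, 24, 30]
Stage 4 (CLIP -12 15): clip(6,-12,15)=6, clip(14,-12,15)=14, clip(20,-12,15)=15, clip(24,-12,15)=15, clip(30,-12,15)=15 -> [6, 14, 15, 15, 15]
Stage 5 (ABS): |6|=6, |14|=14, |15|=15, |15|=15, |15|=15 -> [6, 14, 15, 15, 15]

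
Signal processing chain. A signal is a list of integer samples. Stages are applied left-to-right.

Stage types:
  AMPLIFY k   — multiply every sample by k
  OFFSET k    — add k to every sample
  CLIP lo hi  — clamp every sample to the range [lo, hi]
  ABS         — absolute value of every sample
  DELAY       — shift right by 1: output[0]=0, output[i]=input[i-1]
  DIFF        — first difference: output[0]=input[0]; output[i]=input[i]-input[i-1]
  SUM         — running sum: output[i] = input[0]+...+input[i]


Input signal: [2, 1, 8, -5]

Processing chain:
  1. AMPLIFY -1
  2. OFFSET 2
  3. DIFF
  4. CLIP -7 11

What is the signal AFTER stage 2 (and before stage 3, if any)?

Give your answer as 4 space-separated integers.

Answer: 0 1 -6 7

Derivation:
Input: [2, 1, 8, -5]
Stage 1 (AMPLIFY -1): 2*-1=-2, 1*-1=-1, 8*-1=-8, -5*-1=5 -> [-2, -1, -8, 5]
Stage 2 (OFFSET 2): -2+2=0, -1+2=1, -8+2=-6, 5+2=7 -> [0, 1, -6, 7]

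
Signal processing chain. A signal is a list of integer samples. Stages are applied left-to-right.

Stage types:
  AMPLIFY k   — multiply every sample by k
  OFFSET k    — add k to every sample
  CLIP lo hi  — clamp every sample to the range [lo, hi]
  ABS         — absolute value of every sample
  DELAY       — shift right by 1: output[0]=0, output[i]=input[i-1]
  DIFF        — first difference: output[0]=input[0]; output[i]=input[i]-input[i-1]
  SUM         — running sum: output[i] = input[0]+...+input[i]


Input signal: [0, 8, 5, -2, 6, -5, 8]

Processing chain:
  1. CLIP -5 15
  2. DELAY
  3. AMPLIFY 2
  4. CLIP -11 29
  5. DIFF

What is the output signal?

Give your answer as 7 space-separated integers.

Input: [0, 8, 5, -2, 6, -5, 8]
Stage 1 (CLIP -5 15): clip(0,-5,15)=0, clip(8,-5,15)=8, clip(5,-5,15)=5, clip(-2,-5,15)=-2, clip(6,-5,15)=6, clip(-5,-5,15)=-5, clip(8,-5,15)=8 -> [0, 8, 5, -2, 6, -5, 8]
Stage 2 (DELAY): [0, 0, 8, 5, -2, 6, -5] = [0, 0, 8, 5, -2, 6, -5] -> [0, 0, 8, 5, -2, 6, -5]
Stage 3 (AMPLIFY 2): 0*2=0, 0*2=0, 8*2=16, 5*2=10, -2*2=-4, 6*2=12, -5*2=-10 -> [0, 0, 16, 10, -4, 12, -10]
Stage 4 (CLIP -11 29): clip(0,-11,29)=0, clip(0,-11,29)=0, clip(16,-11,29)=16, clip(10,-11,29)=10, clip(-4,-11,29)=-4, clip(12,-11,29)=12, clip(-10,-11,29)=-10 -> [0, 0, 16, 10, -4, 12, -10]
Stage 5 (DIFF): s[0]=0, 0-0=0, 16-0=16, 10-16=-6, -4-10=-14, 12--4=16, -10-12=-22 -> [0, 0, 16, -6, -14, 16, -22]

Answer: 0 0 16 -6 -14 16 -22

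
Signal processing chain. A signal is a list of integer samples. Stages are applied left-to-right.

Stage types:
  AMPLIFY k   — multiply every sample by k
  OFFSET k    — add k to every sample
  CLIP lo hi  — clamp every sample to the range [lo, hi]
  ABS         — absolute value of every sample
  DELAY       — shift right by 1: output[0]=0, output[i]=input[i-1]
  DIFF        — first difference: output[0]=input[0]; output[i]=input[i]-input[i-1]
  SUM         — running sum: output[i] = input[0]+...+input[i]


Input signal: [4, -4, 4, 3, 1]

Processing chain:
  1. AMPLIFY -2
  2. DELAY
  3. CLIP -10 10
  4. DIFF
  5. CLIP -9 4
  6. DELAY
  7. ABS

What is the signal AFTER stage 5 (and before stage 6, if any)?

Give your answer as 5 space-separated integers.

Answer: 0 -8 4 -9 2

Derivation:
Input: [4, -4, 4, 3, 1]
Stage 1 (AMPLIFY -2): 4*-2=-8, -4*-2=8, 4*-2=-8, 3*-2=-6, 1*-2=-2 -> [-8, 8, -8, -6, -2]
Stage 2 (DELAY): [0, -8, 8, -8, -6] = [0, -8, 8, -8, -6] -> [0, -8, 8, -8, -6]
Stage 3 (CLIP -10 10): clip(0,-10,10)=0, clip(-8,-10,10)=-8, clip(8,-10,10)=8, clip(-8,-10,10)=-8, clip(-6,-10,10)=-6 -> [0, -8, 8, -8, -6]
Stage 4 (DIFF): s[0]=0, -8-0=-8, 8--8=16, -8-8=-16, -6--8=2 -> [0, -8, 16, -16, 2]
Stage 5 (CLIP -9 4): clip(0,-9,4)=0, clip(-8,-9,4)=-8, clip(16,-9,4)=4, clip(-16,-9,4)=-9, clip(2,-9,4)=2 -> [0, -8, 4, -9, 2]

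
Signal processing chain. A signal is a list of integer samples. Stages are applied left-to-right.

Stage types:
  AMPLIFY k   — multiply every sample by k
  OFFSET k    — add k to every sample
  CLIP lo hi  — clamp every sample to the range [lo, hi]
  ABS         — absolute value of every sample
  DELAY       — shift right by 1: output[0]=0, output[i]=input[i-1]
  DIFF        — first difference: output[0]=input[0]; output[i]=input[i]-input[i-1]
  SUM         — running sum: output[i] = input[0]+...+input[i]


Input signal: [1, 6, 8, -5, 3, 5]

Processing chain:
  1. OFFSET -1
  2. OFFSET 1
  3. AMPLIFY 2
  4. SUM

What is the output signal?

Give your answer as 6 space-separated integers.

Input: [1, 6, 8, -5, 3, 5]
Stage 1 (OFFSET -1): 1+-1=0, 6+-1=5, 8+-1=7, -5+-1=-6, 3+-1=2, 5+-1=4 -> [0, 5, 7, -6, 2, 4]
Stage 2 (OFFSET 1): 0+1=1, 5+1=6, 7+1=8, -6+1=-5, 2+1=3, 4+1=5 -> [1, 6, 8, -5, 3, 5]
Stage 3 (AMPLIFY 2): 1*2=2, 6*2=12, 8*2=16, -5*2=-10, 3*2=6, 5*2=10 -> [2, 12, 16, -10, 6, 10]
Stage 4 (SUM): sum[0..0]=2, sum[0..1]=14, sum[0..2]=30, sum[0..3]=20, sum[0..4]=26, sum[0..5]=36 -> [2, 14, 30, 20, 26, 36]

Answer: 2 14 30 20 26 36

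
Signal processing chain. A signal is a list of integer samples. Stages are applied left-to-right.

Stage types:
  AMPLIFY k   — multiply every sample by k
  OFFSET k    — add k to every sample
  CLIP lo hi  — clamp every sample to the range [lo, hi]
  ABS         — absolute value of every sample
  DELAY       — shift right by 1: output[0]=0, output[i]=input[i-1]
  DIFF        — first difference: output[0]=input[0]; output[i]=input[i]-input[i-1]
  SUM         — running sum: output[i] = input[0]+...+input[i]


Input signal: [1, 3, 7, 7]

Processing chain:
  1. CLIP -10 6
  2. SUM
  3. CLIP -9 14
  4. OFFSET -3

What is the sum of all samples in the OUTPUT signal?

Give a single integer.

Input: [1, 3, 7, 7]
Stage 1 (CLIP -10 6): clip(1,-10,6)=1, clip(3,-10,6)=3, clip(7,-10,6)=6, clip(7,-10,6)=6 -> [1, 3, 6, 6]
Stage 2 (SUM): sum[0..0]=1, sum[0..1]=4, sum[0..2]=10, sum[0..3]=16 -> [1, 4, 10, 16]
Stage 3 (CLIP -9 14): clip(1,-9,14)=1, clip(4,-9,14)=4, clip(10,-9,14)=10, clip(16,-9,14)=14 -> [1, 4, 10, 14]
Stage 4 (OFFSET -3): 1+-3=-2, 4+-3=1, 10+-3=7, 14+-3=11 -> [-2, 1, 7, 11]
Output sum: 17

Answer: 17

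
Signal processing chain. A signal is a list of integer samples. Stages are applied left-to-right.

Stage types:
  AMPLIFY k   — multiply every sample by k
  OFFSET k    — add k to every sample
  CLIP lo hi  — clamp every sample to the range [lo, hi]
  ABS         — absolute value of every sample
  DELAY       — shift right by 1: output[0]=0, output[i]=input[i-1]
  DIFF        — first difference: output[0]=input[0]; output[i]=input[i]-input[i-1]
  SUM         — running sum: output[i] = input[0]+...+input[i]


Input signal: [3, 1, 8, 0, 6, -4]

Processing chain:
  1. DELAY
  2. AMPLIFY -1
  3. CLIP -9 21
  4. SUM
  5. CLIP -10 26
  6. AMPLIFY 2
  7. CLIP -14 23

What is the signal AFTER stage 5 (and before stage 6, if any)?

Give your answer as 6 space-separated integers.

Input: [3, 1, 8, 0, 6, -4]
Stage 1 (DELAY): [0, 3, 1, 8, 0, 6] = [0, 3, 1, 8, 0, 6] -> [0, 3, 1, 8, 0, 6]
Stage 2 (AMPLIFY -1): 0*-1=0, 3*-1=-3, 1*-1=-1, 8*-1=-8, 0*-1=0, 6*-1=-6 -> [0, -3, -1, -8, 0, -6]
Stage 3 (CLIP -9 21): clip(0,-9,21)=0, clip(-3,-9,21)=-3, clip(-1,-9,21)=-1, clip(-8,-9,21)=-8, clip(0,-9,21)=0, clip(-6,-9,21)=-6 -> [0, -3, -1, -8, 0, -6]
Stage 4 (SUM): sum[0..0]=0, sum[0..1]=-3, sum[0..2]=-4, sum[0..3]=-12, sum[0..4]=-12, sum[0..5]=-18 -> [0, -3, -4, -12, -12, -18]
Stage 5 (CLIP -10 26): clip(0,-10,26)=0, clip(-3,-10,26)=-3, clip(-4,-10,26)=-4, clip(-12,-10,26)=-10, clip(-12,-10,26)=-10, clip(-18,-10,26)=-10 -> [0, -3, -4, -10, -10, -10]

Answer: 0 -3 -4 -10 -10 -10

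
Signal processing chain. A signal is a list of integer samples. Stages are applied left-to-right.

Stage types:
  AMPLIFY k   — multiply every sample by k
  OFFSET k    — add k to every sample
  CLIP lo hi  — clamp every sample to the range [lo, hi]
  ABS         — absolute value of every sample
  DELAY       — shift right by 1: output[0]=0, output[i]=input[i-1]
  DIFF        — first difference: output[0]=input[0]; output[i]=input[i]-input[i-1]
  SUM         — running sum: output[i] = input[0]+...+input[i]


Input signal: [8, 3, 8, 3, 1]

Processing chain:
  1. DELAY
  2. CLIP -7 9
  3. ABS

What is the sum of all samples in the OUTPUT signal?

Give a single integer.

Input: [8, 3, 8, 3, 1]
Stage 1 (DELAY): [0, 8, 3, 8, 3] = [0, 8, 3, 8, 3] -> [0, 8, 3, 8, 3]
Stage 2 (CLIP -7 9): clip(0,-7,9)=0, clip(8,-7,9)=8, clip(3,-7,9)=3, clip(8,-7,9)=8, clip(3,-7,9)=3 -> [0, 8, 3, 8, 3]
Stage 3 (ABS): |0|=0, |8|=8, |3|=3, |8|=8, |3|=3 -> [0, 8, 3, 8, 3]
Output sum: 22

Answer: 22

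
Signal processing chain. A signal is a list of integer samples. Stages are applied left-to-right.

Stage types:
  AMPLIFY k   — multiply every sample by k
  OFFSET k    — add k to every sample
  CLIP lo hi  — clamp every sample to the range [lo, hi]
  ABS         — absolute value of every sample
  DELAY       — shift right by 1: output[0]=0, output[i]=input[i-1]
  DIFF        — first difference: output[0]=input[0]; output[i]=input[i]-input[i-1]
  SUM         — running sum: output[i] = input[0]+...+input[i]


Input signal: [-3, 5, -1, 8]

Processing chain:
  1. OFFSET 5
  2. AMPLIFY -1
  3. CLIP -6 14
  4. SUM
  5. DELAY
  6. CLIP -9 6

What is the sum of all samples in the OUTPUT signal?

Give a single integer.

Answer: -19

Derivation:
Input: [-3, 5, -1, 8]
Stage 1 (OFFSET 5): -3+5=2, 5+5=10, -1+5=4, 8+5=13 -> [2, 10, 4, 13]
Stage 2 (AMPLIFY -1): 2*-1=-2, 10*-1=-10, 4*-1=-4, 13*-1=-13 -> [-2, -10, -4, -13]
Stage 3 (CLIP -6 14): clip(-2,-6,14)=-2, clip(-10,-6,14)=-6, clip(-4,-6,14)=-4, clip(-13,-6,14)=-6 -> [-2, -6, -4, -6]
Stage 4 (SUM): sum[0..0]=-2, sum[0..1]=-8, sum[0..2]=-12, sum[0..3]=-18 -> [-2, -8, -12, -18]
Stage 5 (DELAY): [0, -2, -8, -12] = [0, -2, -8, -12] -> [0, -2, -8, -12]
Stage 6 (CLIP -9 6): clip(0,-9,6)=0, clip(-2,-9,6)=-2, clip(-8,-9,6)=-8, clip(-12,-9,6)=-9 -> [0, -2, -8, -9]
Output sum: -19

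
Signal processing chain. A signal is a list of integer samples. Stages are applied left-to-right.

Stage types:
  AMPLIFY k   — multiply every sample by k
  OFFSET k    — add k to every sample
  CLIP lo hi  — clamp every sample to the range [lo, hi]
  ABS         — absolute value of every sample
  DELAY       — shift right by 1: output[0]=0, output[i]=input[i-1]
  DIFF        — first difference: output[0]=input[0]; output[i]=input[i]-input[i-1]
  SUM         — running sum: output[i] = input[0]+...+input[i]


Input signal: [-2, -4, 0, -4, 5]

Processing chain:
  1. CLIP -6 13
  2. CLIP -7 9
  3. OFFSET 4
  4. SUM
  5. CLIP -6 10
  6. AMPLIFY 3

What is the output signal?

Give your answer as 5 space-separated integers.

Input: [-2, -4, 0, -4, 5]
Stage 1 (CLIP -6 13): clip(-2,-6,13)=-2, clip(-4,-6,13)=-4, clip(0,-6,13)=0, clip(-4,-6,13)=-4, clip(5,-6,13)=5 -> [-2, -4, 0, -4, 5]
Stage 2 (CLIP -7 9): clip(-2,-7,9)=-2, clip(-4,-7,9)=-4, clip(0,-7,9)=0, clip(-4,-7,9)=-4, clip(5,-7,9)=5 -> [-2, -4, 0, -4, 5]
Stage 3 (OFFSET 4): -2+4=2, -4+4=0, 0+4=4, -4+4=0, 5+4=9 -> [2, 0, 4, 0, 9]
Stage 4 (SUM): sum[0..0]=2, sum[0..1]=2, sum[0..2]=6, sum[0..3]=6, sum[0..4]=15 -> [2, 2, 6, 6, 15]
Stage 5 (CLIP -6 10): clip(2,-6,10)=2, clip(2,-6,10)=2, clip(6,-6,10)=6, clip(6,-6,10)=6, clip(15,-6,10)=10 -> [2, 2, 6, 6, 10]
Stage 6 (AMPLIFY 3): 2*3=6, 2*3=6, 6*3=18, 6*3=18, 10*3=30 -> [6, 6, 18, 18, 30]

Answer: 6 6 18 18 30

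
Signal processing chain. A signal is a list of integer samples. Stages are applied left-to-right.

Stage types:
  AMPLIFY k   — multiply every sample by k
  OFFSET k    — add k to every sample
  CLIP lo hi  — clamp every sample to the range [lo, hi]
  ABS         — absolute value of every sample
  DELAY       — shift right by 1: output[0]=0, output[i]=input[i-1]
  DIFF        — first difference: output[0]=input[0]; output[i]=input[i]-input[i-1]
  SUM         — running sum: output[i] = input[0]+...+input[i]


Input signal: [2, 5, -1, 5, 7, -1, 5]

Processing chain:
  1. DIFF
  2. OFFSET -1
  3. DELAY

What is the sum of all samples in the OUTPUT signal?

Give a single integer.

Answer: -7

Derivation:
Input: [2, 5, -1, 5, 7, -1, 5]
Stage 1 (DIFF): s[0]=2, 5-2=3, -1-5=-6, 5--1=6, 7-5=2, -1-7=-8, 5--1=6 -> [2, 3, -6, 6, 2, -8, 6]
Stage 2 (OFFSET -1): 2+-1=1, 3+-1=2, -6+-1=-7, 6+-1=5, 2+-1=1, -8+-1=-9, 6+-1=5 -> [1, 2, -7, 5, 1, -9, 5]
Stage 3 (DELAY): [0, 1, 2, -7, 5, 1, -9] = [0, 1, 2, -7, 5, 1, -9] -> [0, 1, 2, -7, 5, 1, -9]
Output sum: -7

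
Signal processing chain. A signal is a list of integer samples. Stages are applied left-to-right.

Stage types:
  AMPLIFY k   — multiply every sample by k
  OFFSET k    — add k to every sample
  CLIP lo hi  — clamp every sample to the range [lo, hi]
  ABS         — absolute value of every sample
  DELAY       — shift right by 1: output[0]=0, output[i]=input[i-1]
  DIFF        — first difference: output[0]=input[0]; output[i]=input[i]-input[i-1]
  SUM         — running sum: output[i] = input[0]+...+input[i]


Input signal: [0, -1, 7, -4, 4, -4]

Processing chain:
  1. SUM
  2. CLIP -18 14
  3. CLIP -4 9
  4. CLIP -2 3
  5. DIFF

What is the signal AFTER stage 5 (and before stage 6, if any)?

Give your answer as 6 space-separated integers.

Answer: 0 -1 4 -1 1 -1

Derivation:
Input: [0, -1, 7, -4, 4, -4]
Stage 1 (SUM): sum[0..0]=0, sum[0..1]=-1, sum[0..2]=6, sum[0..3]=2, sum[0..4]=6, sum[0..5]=2 -> [0, -1, 6, 2, 6, 2]
Stage 2 (CLIP -18 14): clip(0,-18,14)=0, clip(-1,-18,14)=-1, clip(6,-18,14)=6, clip(2,-18,14)=2, clip(6,-18,14)=6, clip(2,-18,14)=2 -> [0, -1, 6, 2, 6, 2]
Stage 3 (CLIP -4 9): clip(0,-4,9)=0, clip(-1,-4,9)=-1, clip(6,-4,9)=6, clip(2,-4,9)=2, clip(6,-4,9)=6, clip(2,-4,9)=2 -> [0, -1, 6, 2, 6, 2]
Stage 4 (CLIP -2 3): clip(0,-2,3)=0, clip(-1,-2,3)=-1, clip(6,-2,3)=3, clip(2,-2,3)=2, clip(6,-2,3)=3, clip(2,-2,3)=2 -> [0, -1, 3, 2, 3, 2]
Stage 5 (DIFF): s[0]=0, -1-0=-1, 3--1=4, 2-3=-1, 3-2=1, 2-3=-1 -> [0, -1, 4, -1, 1, -1]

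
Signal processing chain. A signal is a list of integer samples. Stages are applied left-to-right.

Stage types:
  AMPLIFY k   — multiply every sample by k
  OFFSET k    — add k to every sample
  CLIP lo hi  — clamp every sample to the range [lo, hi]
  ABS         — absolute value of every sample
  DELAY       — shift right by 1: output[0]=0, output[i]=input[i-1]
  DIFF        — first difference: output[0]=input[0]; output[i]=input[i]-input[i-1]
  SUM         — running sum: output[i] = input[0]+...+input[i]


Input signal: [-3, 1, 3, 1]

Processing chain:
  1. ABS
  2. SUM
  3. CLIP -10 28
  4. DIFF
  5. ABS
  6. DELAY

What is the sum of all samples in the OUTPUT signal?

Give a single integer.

Answer: 7

Derivation:
Input: [-3, 1, 3, 1]
Stage 1 (ABS): |-3|=3, |1|=1, |3|=3, |1|=1 -> [3, 1, 3, 1]
Stage 2 (SUM): sum[0..0]=3, sum[0..1]=4, sum[0..2]=7, sum[0..3]=8 -> [3, 4, 7, 8]
Stage 3 (CLIP -10 28): clip(3,-10,28)=3, clip(4,-10,28)=4, clip(7,-10,28)=7, clip(8,-10,28)=8 -> [3, 4, 7, 8]
Stage 4 (DIFF): s[0]=3, 4-3=1, 7-4=3, 8-7=1 -> [3, 1, 3, 1]
Stage 5 (ABS): |3|=3, |1|=1, |3|=3, |1|=1 -> [3, 1, 3, 1]
Stage 6 (DELAY): [0, 3, 1, 3] = [0, 3, 1, 3] -> [0, 3, 1, 3]
Output sum: 7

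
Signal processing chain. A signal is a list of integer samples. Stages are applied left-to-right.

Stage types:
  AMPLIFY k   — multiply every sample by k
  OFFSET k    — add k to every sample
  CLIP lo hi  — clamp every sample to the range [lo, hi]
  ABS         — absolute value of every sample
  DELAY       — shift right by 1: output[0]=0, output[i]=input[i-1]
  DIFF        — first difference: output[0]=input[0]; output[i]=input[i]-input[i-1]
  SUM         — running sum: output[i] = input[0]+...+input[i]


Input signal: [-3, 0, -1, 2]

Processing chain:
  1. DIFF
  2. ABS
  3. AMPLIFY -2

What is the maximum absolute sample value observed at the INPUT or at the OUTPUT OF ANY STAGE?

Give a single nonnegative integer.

Input: [-3, 0, -1, 2] (max |s|=3)
Stage 1 (DIFF): s[0]=-3, 0--3=3, -1-0=-1, 2--1=3 -> [-3, 3, -1, 3] (max |s|=3)
Stage 2 (ABS): |-3|=3, |3|=3, |-1|=1, |3|=3 -> [3, 3, 1, 3] (max |s|=3)
Stage 3 (AMPLIFY -2): 3*-2=-6, 3*-2=-6, 1*-2=-2, 3*-2=-6 -> [-6, -6, -2, -6] (max |s|=6)
Overall max amplitude: 6

Answer: 6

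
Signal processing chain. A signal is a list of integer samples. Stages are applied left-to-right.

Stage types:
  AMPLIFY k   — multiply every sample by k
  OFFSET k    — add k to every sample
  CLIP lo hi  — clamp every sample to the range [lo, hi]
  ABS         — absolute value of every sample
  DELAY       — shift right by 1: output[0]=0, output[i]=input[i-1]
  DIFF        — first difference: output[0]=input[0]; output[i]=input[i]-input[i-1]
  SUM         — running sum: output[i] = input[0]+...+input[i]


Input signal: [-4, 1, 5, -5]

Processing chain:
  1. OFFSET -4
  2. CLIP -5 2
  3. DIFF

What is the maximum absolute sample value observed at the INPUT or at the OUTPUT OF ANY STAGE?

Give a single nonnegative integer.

Input: [-4, 1, 5, -5] (max |s|=5)
Stage 1 (OFFSET -4): -4+-4=-8, 1+-4=-3, 5+-4=1, -5+-4=-9 -> [-8, -3, 1, -9] (max |s|=9)
Stage 2 (CLIP -5 2): clip(-8,-5,2)=-5, clip(-3,-5,2)=-3, clip(1,-5,2)=1, clip(-9,-5,2)=-5 -> [-5, -3, 1, -5] (max |s|=5)
Stage 3 (DIFF): s[0]=-5, -3--5=2, 1--3=4, -5-1=-6 -> [-5, 2, 4, -6] (max |s|=6)
Overall max amplitude: 9

Answer: 9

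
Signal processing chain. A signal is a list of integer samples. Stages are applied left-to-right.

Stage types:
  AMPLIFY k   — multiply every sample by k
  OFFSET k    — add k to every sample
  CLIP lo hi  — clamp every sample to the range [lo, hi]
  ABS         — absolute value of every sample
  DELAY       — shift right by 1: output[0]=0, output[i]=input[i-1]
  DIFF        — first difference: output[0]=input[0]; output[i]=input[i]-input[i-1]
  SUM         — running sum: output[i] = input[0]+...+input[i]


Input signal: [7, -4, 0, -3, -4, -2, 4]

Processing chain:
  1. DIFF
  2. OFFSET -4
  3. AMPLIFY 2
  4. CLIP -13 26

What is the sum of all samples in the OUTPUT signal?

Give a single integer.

Input: [7, -4, 0, -3, -4, -2, 4]
Stage 1 (DIFF): s[0]=7, -4-7=-11, 0--4=4, -3-0=-3, -4--3=-1, -2--4=2, 4--2=6 -> [7, -11, 4, -3, -1, 2, 6]
Stage 2 (OFFSET -4): 7+-4=3, -11+-4=-15, 4+-4=0, -3+-4=-7, -1+-4=-5, 2+-4=-2, 6+-4=2 -> [3, -15, 0, -7, -5, -2, 2]
Stage 3 (AMPLIFY 2): 3*2=6, -15*2=-30, 0*2=0, -7*2=-14, -5*2=-10, -2*2=-4, 2*2=4 -> [6, -30, 0, -14, -10, -4, 4]
Stage 4 (CLIP -13 26): clip(6,-13,26)=6, clip(-30,-13,26)=-13, clip(0,-13,26)=0, clip(-14,-13,26)=-13, clip(-10,-13,26)=-10, clip(-4,-13,26)=-4, clip(4,-13,26)=4 -> [6, -13, 0, -13, -10, -4, 4]
Output sum: -30

Answer: -30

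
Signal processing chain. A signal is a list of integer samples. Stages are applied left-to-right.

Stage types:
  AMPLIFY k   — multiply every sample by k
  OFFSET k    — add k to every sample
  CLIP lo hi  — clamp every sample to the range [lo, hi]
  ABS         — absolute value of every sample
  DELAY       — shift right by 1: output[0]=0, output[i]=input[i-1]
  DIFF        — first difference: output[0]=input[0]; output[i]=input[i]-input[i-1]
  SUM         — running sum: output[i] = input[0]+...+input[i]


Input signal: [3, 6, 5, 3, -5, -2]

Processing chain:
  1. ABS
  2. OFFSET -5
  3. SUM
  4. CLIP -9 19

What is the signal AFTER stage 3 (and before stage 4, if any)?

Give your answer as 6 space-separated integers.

Input: [3, 6, 5, 3, -5, -2]
Stage 1 (ABS): |3|=3, |6|=6, |5|=5, |3|=3, |-5|=5, |-2|=2 -> [3, 6, 5, 3, 5, 2]
Stage 2 (OFFSET -5): 3+-5=-2, 6+-5=1, 5+-5=0, 3+-5=-2, 5+-5=0, 2+-5=-3 -> [-2, 1, 0, -2, 0, -3]
Stage 3 (SUM): sum[0..0]=-2, sum[0..1]=-1, sum[0..2]=-1, sum[0..3]=-3, sum[0..4]=-3, sum[0..5]=-6 -> [-2, -1, -1, -3, -3, -6]

Answer: -2 -1 -1 -3 -3 -6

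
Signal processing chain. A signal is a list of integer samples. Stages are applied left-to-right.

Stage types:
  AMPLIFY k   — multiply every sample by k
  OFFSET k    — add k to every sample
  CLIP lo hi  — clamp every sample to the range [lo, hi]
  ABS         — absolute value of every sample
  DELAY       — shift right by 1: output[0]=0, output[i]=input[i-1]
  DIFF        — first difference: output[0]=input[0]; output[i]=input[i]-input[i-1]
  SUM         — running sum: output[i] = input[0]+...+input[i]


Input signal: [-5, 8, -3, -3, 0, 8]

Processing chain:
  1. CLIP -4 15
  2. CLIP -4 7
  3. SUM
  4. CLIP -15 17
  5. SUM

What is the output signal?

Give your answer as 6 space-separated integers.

Input: [-5, 8, -3, -3, 0, 8]
Stage 1 (CLIP -4 15): clip(-5,-4,15)=-4, clip(8,-4,15)=8, clip(-3,-4,15)=-3, clip(-3,-4,15)=-3, clip(0,-4,15)=0, clip(8,-4,15)=8 -> [-4, 8, -3, -3, 0, 8]
Stage 2 (CLIP -4 7): clip(-4,-4,7)=-4, clip(8,-4,7)=7, clip(-3,-4,7)=-3, clip(-3,-4,7)=-3, clip(0,-4,7)=0, clip(8,-4,7)=7 -> [-4, 7, -3, -3, 0, 7]
Stage 3 (SUM): sum[0..0]=-4, sum[0..1]=3, sum[0..2]=0, sum[0..3]=-3, sum[0..4]=-3, sum[0..5]=4 -> [-4, 3, 0, -3, -3, 4]
Stage 4 (CLIP -15 17): clip(-4,-15,17)=-4, clip(3,-15,17)=3, clip(0,-15,17)=0, clip(-3,-15,17)=-3, clip(-3,-15,17)=-3, clip(4,-15,17)=4 -> [-4, 3, 0, -3, -3, 4]
Stage 5 (SUM): sum[0..0]=-4, sum[0..1]=-1, sum[0..2]=-1, sum[0..3]=-4, sum[0..4]=-7, sum[0..5]=-3 -> [-4, -1, -1, -4, -7, -3]

Answer: -4 -1 -1 -4 -7 -3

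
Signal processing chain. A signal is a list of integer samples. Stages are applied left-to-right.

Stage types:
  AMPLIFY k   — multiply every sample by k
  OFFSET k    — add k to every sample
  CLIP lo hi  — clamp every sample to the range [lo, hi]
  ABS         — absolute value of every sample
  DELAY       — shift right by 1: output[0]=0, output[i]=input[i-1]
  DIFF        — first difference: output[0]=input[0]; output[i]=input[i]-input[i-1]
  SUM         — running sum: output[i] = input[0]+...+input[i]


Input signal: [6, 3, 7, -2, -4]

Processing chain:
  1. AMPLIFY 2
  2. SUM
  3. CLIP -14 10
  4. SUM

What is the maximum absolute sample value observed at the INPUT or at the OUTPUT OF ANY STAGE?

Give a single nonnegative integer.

Input: [6, 3, 7, -2, -4] (max |s|=7)
Stage 1 (AMPLIFY 2): 6*2=12, 3*2=6, 7*2=14, -2*2=-4, -4*2=-8 -> [12, 6, 14, -4, -8] (max |s|=14)
Stage 2 (SUM): sum[0..0]=12, sum[0..1]=18, sum[0..2]=32, sum[0..3]=28, sum[0..4]=20 -> [12, 18, 32, 28, 20] (max |s|=32)
Stage 3 (CLIP -14 10): clip(12,-14,10)=10, clip(18,-14,10)=10, clip(32,-14,10)=10, clip(28,-14,10)=10, clip(20,-14,10)=10 -> [10, 10, 10, 10, 10] (max |s|=10)
Stage 4 (SUM): sum[0..0]=10, sum[0..1]=20, sum[0..2]=30, sum[0..3]=40, sum[0..4]=50 -> [10, 20, 30, 40, 50] (max |s|=50)
Overall max amplitude: 50

Answer: 50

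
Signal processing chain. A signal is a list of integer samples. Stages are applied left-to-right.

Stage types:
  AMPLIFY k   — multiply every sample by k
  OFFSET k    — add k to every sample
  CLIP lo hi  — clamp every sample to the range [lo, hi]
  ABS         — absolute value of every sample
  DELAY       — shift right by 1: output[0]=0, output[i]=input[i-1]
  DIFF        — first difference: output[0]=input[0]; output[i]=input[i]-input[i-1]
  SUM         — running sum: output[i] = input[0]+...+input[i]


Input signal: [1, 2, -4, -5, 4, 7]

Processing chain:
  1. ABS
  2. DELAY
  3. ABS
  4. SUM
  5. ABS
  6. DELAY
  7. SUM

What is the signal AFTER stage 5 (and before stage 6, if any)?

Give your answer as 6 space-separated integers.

Input: [1, 2, -4, -5, 4, 7]
Stage 1 (ABS): |1|=1, |2|=2, |-4|=4, |-5|=5, |4|=4, |7|=7 -> [1, 2, 4, 5, 4, 7]
Stage 2 (DELAY): [0, 1, 2, 4, 5, 4] = [0, 1, 2, 4, 5, 4] -> [0, 1, 2, 4, 5, 4]
Stage 3 (ABS): |0|=0, |1|=1, |2|=2, |4|=4, |5|=5, |4|=4 -> [0, 1, 2, 4, 5, 4]
Stage 4 (SUM): sum[0..0]=0, sum[0..1]=1, sum[0..2]=3, sum[0..3]=7, sum[0..4]=12, sum[0..5]=16 -> [0, 1, 3, 7, 12, 16]
Stage 5 (ABS): |0|=0, |1|=1, |3|=3, |7|=7, |12|=12, |16|=16 -> [0, 1, 3, 7, 12, 16]

Answer: 0 1 3 7 12 16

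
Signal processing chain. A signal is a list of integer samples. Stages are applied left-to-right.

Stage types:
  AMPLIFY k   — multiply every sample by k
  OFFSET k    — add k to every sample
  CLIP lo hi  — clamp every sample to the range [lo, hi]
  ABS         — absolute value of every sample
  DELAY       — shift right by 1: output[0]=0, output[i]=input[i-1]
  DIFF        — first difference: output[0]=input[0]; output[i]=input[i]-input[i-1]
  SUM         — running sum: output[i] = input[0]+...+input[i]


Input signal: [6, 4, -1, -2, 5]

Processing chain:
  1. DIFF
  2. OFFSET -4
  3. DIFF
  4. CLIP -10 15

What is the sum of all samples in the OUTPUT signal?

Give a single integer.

Answer: 3

Derivation:
Input: [6, 4, -1, -2, 5]
Stage 1 (DIFF): s[0]=6, 4-6=-2, -1-4=-5, -2--1=-1, 5--2=7 -> [6, -2, -5, -1, 7]
Stage 2 (OFFSET -4): 6+-4=2, -2+-4=-6, -5+-4=-9, -1+-4=-5, 7+-4=3 -> [2, -6, -9, -5, 3]
Stage 3 (DIFF): s[0]=2, -6-2=-8, -9--6=-3, -5--9=4, 3--5=8 -> [2, -8, -3, 4, 8]
Stage 4 (CLIP -10 15): clip(2,-10,15)=2, clip(-8,-10,15)=-8, clip(-3,-10,15)=-3, clip(4,-10,15)=4, clip(8,-10,15)=8 -> [2, -8, -3, 4, 8]
Output sum: 3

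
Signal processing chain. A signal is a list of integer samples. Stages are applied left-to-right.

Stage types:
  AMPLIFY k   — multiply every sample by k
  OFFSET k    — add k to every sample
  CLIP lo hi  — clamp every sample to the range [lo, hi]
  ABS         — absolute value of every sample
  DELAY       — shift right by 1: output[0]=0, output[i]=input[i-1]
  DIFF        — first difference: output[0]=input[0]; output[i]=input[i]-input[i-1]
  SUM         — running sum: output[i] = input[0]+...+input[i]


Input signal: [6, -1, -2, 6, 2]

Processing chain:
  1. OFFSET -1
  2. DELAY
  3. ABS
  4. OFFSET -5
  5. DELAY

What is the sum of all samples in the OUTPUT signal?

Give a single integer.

Answer: -10

Derivation:
Input: [6, -1, -2, 6, 2]
Stage 1 (OFFSET -1): 6+-1=5, -1+-1=-2, -2+-1=-3, 6+-1=5, 2+-1=1 -> [5, -2, -3, 5, 1]
Stage 2 (DELAY): [0, 5, -2, -3, 5] = [0, 5, -2, -3, 5] -> [0, 5, -2, -3, 5]
Stage 3 (ABS): |0|=0, |5|=5, |-2|=2, |-3|=3, |5|=5 -> [0, 5, 2, 3, 5]
Stage 4 (OFFSET -5): 0+-5=-5, 5+-5=0, 2+-5=-3, 3+-5=-2, 5+-5=0 -> [-5, 0, -3, -2, 0]
Stage 5 (DELAY): [0, -5, 0, -3, -2] = [0, -5, 0, -3, -2] -> [0, -5, 0, -3, -2]
Output sum: -10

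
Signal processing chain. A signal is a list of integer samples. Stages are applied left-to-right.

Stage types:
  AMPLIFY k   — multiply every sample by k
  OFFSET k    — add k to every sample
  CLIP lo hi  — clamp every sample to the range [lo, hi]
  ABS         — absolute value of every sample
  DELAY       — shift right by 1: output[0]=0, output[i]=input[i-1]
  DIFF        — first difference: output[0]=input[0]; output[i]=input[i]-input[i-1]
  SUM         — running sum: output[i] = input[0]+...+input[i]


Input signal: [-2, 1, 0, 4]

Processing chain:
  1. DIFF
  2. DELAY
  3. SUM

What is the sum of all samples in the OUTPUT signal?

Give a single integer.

Input: [-2, 1, 0, 4]
Stage 1 (DIFF): s[0]=-2, 1--2=3, 0-1=-1, 4-0=4 -> [-2, 3, -1, 4]
Stage 2 (DELAY): [0, -2, 3, -1] = [0, -2, 3, -1] -> [0, -2, 3, -1]
Stage 3 (SUM): sum[0..0]=0, sum[0..1]=-2, sum[0..2]=1, sum[0..3]=0 -> [0, -2, 1, 0]
Output sum: -1

Answer: -1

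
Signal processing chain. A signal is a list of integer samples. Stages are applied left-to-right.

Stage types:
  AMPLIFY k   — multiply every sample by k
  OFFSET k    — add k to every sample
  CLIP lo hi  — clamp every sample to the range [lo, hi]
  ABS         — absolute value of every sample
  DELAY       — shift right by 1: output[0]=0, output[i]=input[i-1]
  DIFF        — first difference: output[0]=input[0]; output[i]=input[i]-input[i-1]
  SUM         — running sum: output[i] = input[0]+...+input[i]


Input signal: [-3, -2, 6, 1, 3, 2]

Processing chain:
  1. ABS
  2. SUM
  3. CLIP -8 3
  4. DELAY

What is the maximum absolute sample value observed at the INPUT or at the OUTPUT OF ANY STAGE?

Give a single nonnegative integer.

Input: [-3, -2, 6, 1, 3, 2] (max |s|=6)
Stage 1 (ABS): |-3|=3, |-2|=2, |6|=6, |1|=1, |3|=3, |2|=2 -> [3, 2, 6, 1, 3, 2] (max |s|=6)
Stage 2 (SUM): sum[0..0]=3, sum[0..1]=5, sum[0..2]=11, sum[0..3]=12, sum[0..4]=15, sum[0..5]=17 -> [3, 5, 11, 12, 15, 17] (max |s|=17)
Stage 3 (CLIP -8 3): clip(3,-8,3)=3, clip(5,-8,3)=3, clip(11,-8,3)=3, clip(12,-8,3)=3, clip(15,-8,3)=3, clip(17,-8,3)=3 -> [3, 3, 3, 3, 3, 3] (max |s|=3)
Stage 4 (DELAY): [0, 3, 3, 3, 3, 3] = [0, 3, 3, 3, 3, 3] -> [0, 3, 3, 3, 3, 3] (max |s|=3)
Overall max amplitude: 17

Answer: 17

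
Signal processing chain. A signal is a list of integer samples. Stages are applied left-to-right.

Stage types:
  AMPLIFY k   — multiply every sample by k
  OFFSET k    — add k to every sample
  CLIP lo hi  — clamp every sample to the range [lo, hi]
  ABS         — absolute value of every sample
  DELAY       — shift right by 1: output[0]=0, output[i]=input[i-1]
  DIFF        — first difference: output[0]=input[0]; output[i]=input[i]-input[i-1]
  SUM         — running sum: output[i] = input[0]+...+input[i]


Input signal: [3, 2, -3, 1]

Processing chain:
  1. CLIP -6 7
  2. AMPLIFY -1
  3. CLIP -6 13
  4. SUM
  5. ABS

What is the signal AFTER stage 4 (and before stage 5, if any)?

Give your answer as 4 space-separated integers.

Input: [3, 2, -3, 1]
Stage 1 (CLIP -6 7): clip(3,-6,7)=3, clip(2,-6,7)=2, clip(-3,-6,7)=-3, clip(1,-6,7)=1 -> [3, 2, -3, 1]
Stage 2 (AMPLIFY -1): 3*-1=-3, 2*-1=-2, -3*-1=3, 1*-1=-1 -> [-3, -2, 3, -1]
Stage 3 (CLIP -6 13): clip(-3,-6,13)=-3, clip(-2,-6,13)=-2, clip(3,-6,13)=3, clip(-1,-6,13)=-1 -> [-3, -2, 3, -1]
Stage 4 (SUM): sum[0..0]=-3, sum[0..1]=-5, sum[0..2]=-2, sum[0..3]=-3 -> [-3, -5, -2, -3]

Answer: -3 -5 -2 -3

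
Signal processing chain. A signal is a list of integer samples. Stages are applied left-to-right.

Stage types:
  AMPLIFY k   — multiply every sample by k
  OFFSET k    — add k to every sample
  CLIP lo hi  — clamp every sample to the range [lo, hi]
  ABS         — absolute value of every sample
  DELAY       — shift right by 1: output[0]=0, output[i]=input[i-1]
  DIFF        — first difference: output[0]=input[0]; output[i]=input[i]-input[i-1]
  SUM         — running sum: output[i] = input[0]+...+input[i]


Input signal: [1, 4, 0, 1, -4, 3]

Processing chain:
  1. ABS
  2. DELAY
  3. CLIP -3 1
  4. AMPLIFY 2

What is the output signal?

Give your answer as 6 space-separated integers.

Input: [1, 4, 0, 1, -4, 3]
Stage 1 (ABS): |1|=1, |4|=4, |0|=0, |1|=1, |-4|=4, |3|=3 -> [1, 4, 0, 1, 4, 3]
Stage 2 (DELAY): [0, 1, 4, 0, 1, 4] = [0, 1, 4, 0, 1, 4] -> [0, 1, 4, 0, 1, 4]
Stage 3 (CLIP -3 1): clip(0,-3,1)=0, clip(1,-3,1)=1, clip(4,-3,1)=1, clip(0,-3,1)=0, clip(1,-3,1)=1, clip(4,-3,1)=1 -> [0, 1, 1, 0, 1, 1]
Stage 4 (AMPLIFY 2): 0*2=0, 1*2=2, 1*2=2, 0*2=0, 1*2=2, 1*2=2 -> [0, 2, 2, 0, 2, 2]

Answer: 0 2 2 0 2 2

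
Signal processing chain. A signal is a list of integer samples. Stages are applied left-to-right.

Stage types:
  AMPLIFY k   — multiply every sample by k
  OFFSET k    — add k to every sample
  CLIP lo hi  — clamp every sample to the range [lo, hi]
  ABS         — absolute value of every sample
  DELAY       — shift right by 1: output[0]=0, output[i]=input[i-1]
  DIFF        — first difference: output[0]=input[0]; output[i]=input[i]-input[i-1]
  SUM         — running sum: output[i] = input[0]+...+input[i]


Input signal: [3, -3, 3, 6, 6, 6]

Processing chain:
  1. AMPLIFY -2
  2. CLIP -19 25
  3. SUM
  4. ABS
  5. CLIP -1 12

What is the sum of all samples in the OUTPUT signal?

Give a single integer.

Input: [3, -3, 3, 6, 6, 6]
Stage 1 (AMPLIFY -2): 3*-2=-6, -3*-2=6, 3*-2=-6, 6*-2=-12, 6*-2=-12, 6*-2=-12 -> [-6, 6, -6, -12, -12, -12]
Stage 2 (CLIP -19 25): clip(-6,-19,25)=-6, clip(6,-19,25)=6, clip(-6,-19,25)=-6, clip(-12,-19,25)=-12, clip(-12,-19,25)=-12, clip(-12,-19,25)=-12 -> [-6, 6, -6, -12, -12, -12]
Stage 3 (SUM): sum[0..0]=-6, sum[0..1]=0, sum[0..2]=-6, sum[0..3]=-18, sum[0..4]=-30, sum[0..5]=-42 -> [-6, 0, -6, -18, -30, -42]
Stage 4 (ABS): |-6|=6, |0|=0, |-6|=6, |-18|=18, |-30|=30, |-42|=42 -> [6, 0, 6, 18, 30, 42]
Stage 5 (CLIP -1 12): clip(6,-1,12)=6, clip(0,-1,12)=0, clip(6,-1,12)=6, clip(18,-1,12)=12, clip(30,-1,12)=12, clip(42,-1,12)=12 -> [6, 0, 6, 12, 12, 12]
Output sum: 48

Answer: 48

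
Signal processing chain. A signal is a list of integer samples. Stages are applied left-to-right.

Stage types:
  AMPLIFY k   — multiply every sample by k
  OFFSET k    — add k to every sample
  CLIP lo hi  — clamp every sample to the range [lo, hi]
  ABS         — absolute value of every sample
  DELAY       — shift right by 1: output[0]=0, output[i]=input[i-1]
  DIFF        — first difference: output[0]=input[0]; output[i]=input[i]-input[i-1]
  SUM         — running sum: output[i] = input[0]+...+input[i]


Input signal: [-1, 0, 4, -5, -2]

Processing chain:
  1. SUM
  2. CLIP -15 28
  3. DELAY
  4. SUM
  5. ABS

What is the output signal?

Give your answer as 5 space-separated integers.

Answer: 0 1 2 1 1

Derivation:
Input: [-1, 0, 4, -5, -2]
Stage 1 (SUM): sum[0..0]=-1, sum[0..1]=-1, sum[0..2]=3, sum[0..3]=-2, sum[0..4]=-4 -> [-1, -1, 3, -2, -4]
Stage 2 (CLIP -15 28): clip(-1,-15,28)=-1, clip(-1,-15,28)=-1, clip(3,-15,28)=3, clip(-2,-15,28)=-2, clip(-4,-15,28)=-4 -> [-1, -1, 3, -2, -4]
Stage 3 (DELAY): [0, -1, -1, 3, -2] = [0, -1, -1, 3, -2] -> [0, -1, -1, 3, -2]
Stage 4 (SUM): sum[0..0]=0, sum[0..1]=-1, sum[0..2]=-2, sum[0..3]=1, sum[0..4]=-1 -> [0, -1, -2, 1, -1]
Stage 5 (ABS): |0|=0, |-1|=1, |-2|=2, |1|=1, |-1|=1 -> [0, 1, 2, 1, 1]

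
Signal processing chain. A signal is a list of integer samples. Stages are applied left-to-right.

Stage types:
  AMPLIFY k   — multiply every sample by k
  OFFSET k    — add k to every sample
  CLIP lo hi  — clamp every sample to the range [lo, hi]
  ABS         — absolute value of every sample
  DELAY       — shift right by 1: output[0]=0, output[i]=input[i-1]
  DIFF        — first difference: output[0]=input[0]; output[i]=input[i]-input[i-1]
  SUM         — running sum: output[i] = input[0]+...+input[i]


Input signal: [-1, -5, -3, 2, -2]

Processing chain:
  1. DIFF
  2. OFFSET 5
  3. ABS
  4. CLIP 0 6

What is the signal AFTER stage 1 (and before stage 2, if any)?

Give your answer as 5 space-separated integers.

Input: [-1, -5, -3, 2, -2]
Stage 1 (DIFF): s[0]=-1, -5--1=-4, -3--5=2, 2--3=5, -2-2=-4 -> [-1, -4, 2, 5, -4]

Answer: -1 -4 2 5 -4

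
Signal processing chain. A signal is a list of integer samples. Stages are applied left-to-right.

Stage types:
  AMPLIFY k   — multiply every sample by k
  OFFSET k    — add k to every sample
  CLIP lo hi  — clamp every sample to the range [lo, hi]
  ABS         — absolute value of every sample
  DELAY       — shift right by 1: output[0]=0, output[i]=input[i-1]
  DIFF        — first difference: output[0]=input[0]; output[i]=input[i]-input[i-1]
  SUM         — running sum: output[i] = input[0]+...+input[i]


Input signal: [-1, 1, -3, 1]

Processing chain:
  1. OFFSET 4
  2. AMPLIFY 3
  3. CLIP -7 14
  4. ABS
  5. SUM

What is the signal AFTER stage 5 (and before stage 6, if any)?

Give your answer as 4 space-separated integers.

Answer: 9 23 26 40

Derivation:
Input: [-1, 1, -3, 1]
Stage 1 (OFFSET 4): -1+4=3, 1+4=5, -3+4=1, 1+4=5 -> [3, 5, 1, 5]
Stage 2 (AMPLIFY 3): 3*3=9, 5*3=15, 1*3=3, 5*3=15 -> [9, 15, 3, 15]
Stage 3 (CLIP -7 14): clip(9,-7,14)=9, clip(15,-7,14)=14, clip(3,-7,14)=3, clip(15,-7,14)=14 -> [9, 14, 3, 14]
Stage 4 (ABS): |9|=9, |14|=14, |3|=3, |14|=14 -> [9, 14, 3, 14]
Stage 5 (SUM): sum[0..0]=9, sum[0..1]=23, sum[0..2]=26, sum[0..3]=40 -> [9, 23, 26, 40]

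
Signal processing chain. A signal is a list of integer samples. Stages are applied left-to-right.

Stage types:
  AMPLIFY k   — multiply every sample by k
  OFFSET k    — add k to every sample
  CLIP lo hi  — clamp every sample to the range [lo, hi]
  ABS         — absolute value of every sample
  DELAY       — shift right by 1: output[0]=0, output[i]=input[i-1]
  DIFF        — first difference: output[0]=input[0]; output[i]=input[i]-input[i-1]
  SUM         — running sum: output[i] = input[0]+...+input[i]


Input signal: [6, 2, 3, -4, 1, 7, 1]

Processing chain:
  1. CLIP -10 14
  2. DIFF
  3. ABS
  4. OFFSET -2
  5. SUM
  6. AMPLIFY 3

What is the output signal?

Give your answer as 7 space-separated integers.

Input: [6, 2, 3, -4, 1, 7, 1]
Stage 1 (CLIP -10 14): clip(6,-10,14)=6, clip(2,-10,14)=2, clip(3,-10,14)=3, clip(-4,-10,14)=-4, clip(1,-10,14)=1, clip(7,-10,14)=7, clip(1,-10,14)=1 -> [6, 2, 3, -4, 1, 7, 1]
Stage 2 (DIFF): s[0]=6, 2-6=-4, 3-2=1, -4-3=-7, 1--4=5, 7-1=6, 1-7=-6 -> [6, -4, 1, -7, 5, 6, -6]
Stage 3 (ABS): |6|=6, |-4|=4, |1|=1, |-7|=7, |5|=5, |6|=6, |-6|=6 -> [6, 4, 1, 7, 5, 6, 6]
Stage 4 (OFFSET -2): 6+-2=4, 4+-2=2, 1+-2=-1, 7+-2=5, 5+-2=3, 6+-2=4, 6+-2=4 -> [4, 2, -1, 5, 3, 4, 4]
Stage 5 (SUM): sum[0..0]=4, sum[0..1]=6, sum[0..2]=5, sum[0..3]=10, sum[0..4]=13, sum[0..5]=17, sum[0..6]=21 -> [4, 6, 5, 10, 13, 17, 21]
Stage 6 (AMPLIFY 3): 4*3=12, 6*3=18, 5*3=15, 10*3=30, 13*3=39, 17*3=51, 21*3=63 -> [12, 18, 15, 30, 39, 51, 63]

Answer: 12 18 15 30 39 51 63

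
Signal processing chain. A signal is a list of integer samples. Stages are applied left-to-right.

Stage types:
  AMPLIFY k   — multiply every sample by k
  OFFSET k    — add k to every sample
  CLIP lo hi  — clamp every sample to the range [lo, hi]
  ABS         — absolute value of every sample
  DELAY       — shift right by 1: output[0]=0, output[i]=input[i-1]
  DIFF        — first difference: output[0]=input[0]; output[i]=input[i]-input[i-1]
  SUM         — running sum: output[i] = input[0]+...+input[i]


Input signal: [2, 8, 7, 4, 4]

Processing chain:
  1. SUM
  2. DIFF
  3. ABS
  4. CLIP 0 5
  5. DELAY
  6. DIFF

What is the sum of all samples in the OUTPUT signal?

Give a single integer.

Input: [2, 8, 7, 4, 4]
Stage 1 (SUM): sum[0..0]=2, sum[0..1]=10, sum[0..2]=17, sum[0..3]=21, sum[0..4]=25 -> [2, 10, 17, 21, 25]
Stage 2 (DIFF): s[0]=2, 10-2=8, 17-10=7, 21-17=4, 25-21=4 -> [2, 8, 7, 4, 4]
Stage 3 (ABS): |2|=2, |8|=8, |7|=7, |4|=4, |4|=4 -> [2, 8, 7, 4, 4]
Stage 4 (CLIP 0 5): clip(2,0,5)=2, clip(8,0,5)=5, clip(7,0,5)=5, clip(4,0,5)=4, clip(4,0,5)=4 -> [2, 5, 5, 4, 4]
Stage 5 (DELAY): [0, 2, 5, 5, 4] = [0, 2, 5, 5, 4] -> [0, 2, 5, 5, 4]
Stage 6 (DIFF): s[0]=0, 2-0=2, 5-2=3, 5-5=0, 4-5=-1 -> [0, 2, 3, 0, -1]
Output sum: 4

Answer: 4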